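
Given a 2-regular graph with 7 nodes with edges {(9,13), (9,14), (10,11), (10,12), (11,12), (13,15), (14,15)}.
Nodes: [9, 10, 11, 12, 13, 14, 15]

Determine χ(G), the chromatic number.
χ(G) = 3

Clique number ω(G) = 3 (lower bound: χ ≥ ω).
The clique on [10, 11, 12] has size 3, forcing χ ≥ 3, and the coloring below uses 3 colors, so χ(G) = 3.
A valid 3-coloring: color 1: [9, 11, 15]; color 2: [10, 13, 14]; color 3: [12].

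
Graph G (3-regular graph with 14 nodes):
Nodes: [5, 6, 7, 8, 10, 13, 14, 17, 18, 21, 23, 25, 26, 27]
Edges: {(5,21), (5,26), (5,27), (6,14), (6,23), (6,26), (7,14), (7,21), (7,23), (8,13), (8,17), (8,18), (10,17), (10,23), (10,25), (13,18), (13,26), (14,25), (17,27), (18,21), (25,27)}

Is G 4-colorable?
Yes, G is 4-colorable

A valid 4-coloring: color 1: [5, 6, 7, 13, 17, 25]; color 2: [10, 14, 18, 26, 27]; color 3: [8, 21, 23].
(χ(G) = 3 ≤ 4.)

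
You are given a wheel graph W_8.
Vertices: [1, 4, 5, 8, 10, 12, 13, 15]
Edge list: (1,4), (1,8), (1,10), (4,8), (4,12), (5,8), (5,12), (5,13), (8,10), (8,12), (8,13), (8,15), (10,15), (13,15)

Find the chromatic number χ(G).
Clique number ω(G) = 3 (lower bound: χ ≥ ω).
Odd cycle [13, 15, 10, 1, 4, 12, 5] needs 3 colors (χ ≥ 3).
Vertex 8 is adjacent to every vertex of [1, 4, 5, 10, 12, 13, 15], which already need 3 colors among themselves, so 8 needs a new color (χ ≥ 4).
The coloring below uses 4 colors, so χ(G) = 4.
A valid 4-coloring: color 1: [8]; color 2: [10, 12, 13]; color 3: [1, 5, 15]; color 4: [4].

χ(G) = 4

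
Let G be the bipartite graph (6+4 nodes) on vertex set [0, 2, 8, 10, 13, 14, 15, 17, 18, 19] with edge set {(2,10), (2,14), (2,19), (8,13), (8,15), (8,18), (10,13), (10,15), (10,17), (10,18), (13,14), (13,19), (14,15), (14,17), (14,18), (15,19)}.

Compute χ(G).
χ(G) = 2

Clique number ω(G) = 2 (lower bound: χ ≥ ω).
The graph is bipartite (no odd cycle), so 2 colors suffice: χ(G) = 2.
A valid 2-coloring: color 1: [0, 8, 10, 14, 19]; color 2: [2, 13, 15, 17, 18].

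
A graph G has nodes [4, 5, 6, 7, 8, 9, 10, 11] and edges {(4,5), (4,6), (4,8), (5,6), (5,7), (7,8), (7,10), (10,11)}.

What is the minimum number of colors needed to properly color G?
χ(G) = 3

Clique number ω(G) = 3 (lower bound: χ ≥ ω).
The clique on [4, 5, 6] has size 3, forcing χ ≥ 3, and the coloring below uses 3 colors, so χ(G) = 3.
A valid 3-coloring: color 1: [4, 7, 9, 11]; color 2: [5, 8, 10]; color 3: [6].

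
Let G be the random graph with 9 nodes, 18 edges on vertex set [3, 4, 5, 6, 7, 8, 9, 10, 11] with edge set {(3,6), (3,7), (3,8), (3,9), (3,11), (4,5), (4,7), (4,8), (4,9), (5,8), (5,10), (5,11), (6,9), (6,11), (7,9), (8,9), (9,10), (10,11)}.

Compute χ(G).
Clique number ω(G) = 3 (lower bound: χ ≥ ω).
Suppose a proper 3-coloring c exists. The clique [3, 6, 9] takes 3 distinct colors; by symmetry let c(3) = 1, c(6) = 2, c(9) = 3.
- Vertex 8: neighbors [3, 9] already have colors [1, 3] ⇒ c(8) = 2.
- Vertex 4: neighbors [8, 9] already have colors [2, 3] ⇒ c(4) = 1.
- Vertex 5: neighbors [4, 8] already have colors [1, 2] ⇒ c(5) = 3.
- Vertex 11: neighbors [3, 6, 5] already have colors [1, 2, 3] — all 3 colors blocked. Contradiction.
The forced assignments end in a contradiction, so G has no proper 3-coloring (χ ≥ 4).
The coloring below uses 4 colors, so χ(G) = 4.
A valid 4-coloring: color 1: [5, 9]; color 2: [3, 4, 10]; color 3: [7, 8, 11]; color 4: [6].

χ(G) = 4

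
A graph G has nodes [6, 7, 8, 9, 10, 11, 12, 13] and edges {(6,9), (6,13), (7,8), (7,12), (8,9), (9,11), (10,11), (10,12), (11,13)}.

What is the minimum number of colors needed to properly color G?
χ(G) = 2

Clique number ω(G) = 2 (lower bound: χ ≥ ω).
The graph is bipartite (no odd cycle), so 2 colors suffice: χ(G) = 2.
A valid 2-coloring: color 1: [6, 8, 11, 12]; color 2: [7, 9, 10, 13].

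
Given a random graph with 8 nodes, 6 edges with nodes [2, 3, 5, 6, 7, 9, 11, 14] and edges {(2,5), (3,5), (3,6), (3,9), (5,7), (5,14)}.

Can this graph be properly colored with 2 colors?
A valid 2-coloring: color 1: [5, 6, 9, 11]; color 2: [2, 3, 7, 14].
(χ(G) = 2 ≤ 2.)

Yes, G is 2-colorable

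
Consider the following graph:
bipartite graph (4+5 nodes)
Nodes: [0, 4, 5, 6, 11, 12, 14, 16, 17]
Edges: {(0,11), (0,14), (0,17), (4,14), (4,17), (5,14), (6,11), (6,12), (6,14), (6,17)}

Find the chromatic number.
Clique number ω(G) = 2 (lower bound: χ ≥ ω).
The graph is bipartite (no odd cycle), so 2 colors suffice: χ(G) = 2.
A valid 2-coloring: color 1: [0, 4, 5, 6, 16]; color 2: [11, 12, 14, 17].

χ(G) = 2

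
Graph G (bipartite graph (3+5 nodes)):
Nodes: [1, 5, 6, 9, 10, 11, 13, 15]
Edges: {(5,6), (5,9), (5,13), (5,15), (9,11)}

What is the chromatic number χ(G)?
Clique number ω(G) = 2 (lower bound: χ ≥ ω).
The graph is bipartite (no odd cycle), so 2 colors suffice: χ(G) = 2.
A valid 2-coloring: color 1: [1, 5, 10, 11]; color 2: [6, 9, 13, 15].

χ(G) = 2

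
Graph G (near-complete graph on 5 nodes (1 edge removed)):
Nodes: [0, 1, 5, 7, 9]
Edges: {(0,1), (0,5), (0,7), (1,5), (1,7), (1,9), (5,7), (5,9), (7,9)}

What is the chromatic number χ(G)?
χ(G) = 4

Clique number ω(G) = 4 (lower bound: χ ≥ ω).
The clique on [0, 1, 5, 7] has size 4, forcing χ ≥ 4, and the coloring below uses 4 colors, so χ(G) = 4.
A valid 4-coloring: color 1: [5]; color 2: [1]; color 3: [7]; color 4: [0, 9].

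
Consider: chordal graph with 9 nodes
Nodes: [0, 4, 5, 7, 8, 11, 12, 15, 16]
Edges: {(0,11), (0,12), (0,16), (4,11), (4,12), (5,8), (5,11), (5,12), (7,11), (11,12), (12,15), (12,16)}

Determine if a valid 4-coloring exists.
Yes, G is 4-colorable

A valid 4-coloring: color 1: [7, 8, 12]; color 2: [11, 15, 16]; color 3: [0, 4, 5].
(χ(G) = 3 ≤ 4.)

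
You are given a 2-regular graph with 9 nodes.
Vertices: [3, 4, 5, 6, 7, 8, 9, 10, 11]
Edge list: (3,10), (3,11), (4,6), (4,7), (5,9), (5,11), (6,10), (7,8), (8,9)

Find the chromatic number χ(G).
χ(G) = 3

Clique number ω(G) = 2 (lower bound: χ ≥ ω).
Odd cycle [10, 6, 4, 7, 8, 9, 5, 11, 3] needs 3 colors (χ ≥ 3).
The coloring below uses 3 colors, so χ(G) = 3.
A valid 3-coloring: color 1: [4, 9, 10, 11]; color 2: [3, 5, 6, 8]; color 3: [7].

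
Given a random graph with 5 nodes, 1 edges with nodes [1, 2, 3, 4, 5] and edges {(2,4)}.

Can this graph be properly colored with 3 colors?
A valid 3-coloring: color 1: [1, 3, 4, 5]; color 2: [2].
(χ(G) = 2 ≤ 3.)

Yes, G is 3-colorable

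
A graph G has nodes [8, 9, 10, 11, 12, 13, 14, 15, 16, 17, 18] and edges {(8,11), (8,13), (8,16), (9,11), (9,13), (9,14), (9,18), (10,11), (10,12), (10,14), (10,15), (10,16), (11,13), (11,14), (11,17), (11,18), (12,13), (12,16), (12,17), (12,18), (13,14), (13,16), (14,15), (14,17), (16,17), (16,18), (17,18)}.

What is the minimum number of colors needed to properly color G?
Clique number ω(G) = 4 (lower bound: χ ≥ ω).
The clique on [12, 16, 17, 18] has size 4, forcing χ ≥ 4, and the coloring below uses 4 colors, so χ(G) = 4.
A valid 4-coloring: color 1: [11, 15, 16]; color 2: [10, 13, 17]; color 3: [8, 14, 18]; color 4: [9, 12].

χ(G) = 4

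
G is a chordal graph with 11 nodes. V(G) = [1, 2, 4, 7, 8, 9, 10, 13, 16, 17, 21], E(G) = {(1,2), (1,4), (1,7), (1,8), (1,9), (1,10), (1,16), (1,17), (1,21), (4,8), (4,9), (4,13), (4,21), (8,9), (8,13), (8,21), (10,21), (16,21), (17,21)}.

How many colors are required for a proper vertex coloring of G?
χ(G) = 4

Clique number ω(G) = 4 (lower bound: χ ≥ ω).
The clique on [1, 4, 8, 9] has size 4, forcing χ ≥ 4, and the coloring below uses 4 colors, so χ(G) = 4.
A valid 4-coloring: color 1: [1, 13]; color 2: [2, 7, 9, 21]; color 3: [4, 10, 16, 17]; color 4: [8].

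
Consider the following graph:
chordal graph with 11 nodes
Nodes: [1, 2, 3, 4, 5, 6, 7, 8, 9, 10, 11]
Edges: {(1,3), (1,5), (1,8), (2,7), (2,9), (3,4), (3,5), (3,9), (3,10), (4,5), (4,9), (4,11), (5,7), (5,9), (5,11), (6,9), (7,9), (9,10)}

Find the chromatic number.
Clique number ω(G) = 4 (lower bound: χ ≥ ω).
The clique on [3, 4, 5, 9] has size 4, forcing χ ≥ 4, and the coloring below uses 4 colors, so χ(G) = 4.
A valid 4-coloring: color 1: [1, 9, 11]; color 2: [2, 5, 6, 8, 10]; color 3: [3, 7]; color 4: [4].

χ(G) = 4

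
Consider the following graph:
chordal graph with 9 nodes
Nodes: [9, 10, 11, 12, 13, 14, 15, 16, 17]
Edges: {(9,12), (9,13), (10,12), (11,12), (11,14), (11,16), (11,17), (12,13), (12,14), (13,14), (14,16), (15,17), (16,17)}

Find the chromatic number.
Clique number ω(G) = 3 (lower bound: χ ≥ ω).
The clique on [11, 16, 17] has size 3, forcing χ ≥ 3, and the coloring below uses 3 colors, so χ(G) = 3.
A valid 3-coloring: color 1: [12, 15, 16]; color 2: [9, 10, 14, 17]; color 3: [11, 13].

χ(G) = 3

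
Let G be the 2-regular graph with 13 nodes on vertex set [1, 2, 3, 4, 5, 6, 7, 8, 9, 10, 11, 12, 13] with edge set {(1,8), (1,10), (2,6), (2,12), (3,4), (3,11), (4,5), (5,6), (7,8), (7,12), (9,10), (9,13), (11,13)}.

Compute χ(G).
Clique number ω(G) = 2 (lower bound: χ ≥ ω).
Odd cycle [2, 6, 5, 4, 3, 11, 13, 9, 10, 1, 8, 7, 12] needs 3 colors (χ ≥ 3).
The coloring below uses 3 colors, so χ(G) = 3.
A valid 3-coloring: color 1: [2, 3, 5, 7, 10, 13]; color 2: [4, 6, 8, 9, 11, 12]; color 3: [1].

χ(G) = 3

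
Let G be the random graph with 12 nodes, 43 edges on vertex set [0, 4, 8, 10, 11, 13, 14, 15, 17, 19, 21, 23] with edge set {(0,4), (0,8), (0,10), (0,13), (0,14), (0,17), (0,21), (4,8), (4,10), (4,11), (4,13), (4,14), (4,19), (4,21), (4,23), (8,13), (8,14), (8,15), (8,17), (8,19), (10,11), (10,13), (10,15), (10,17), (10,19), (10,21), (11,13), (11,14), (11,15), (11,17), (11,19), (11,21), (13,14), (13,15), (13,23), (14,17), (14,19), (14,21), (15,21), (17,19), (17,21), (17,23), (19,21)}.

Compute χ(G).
χ(G) = 5

Clique number ω(G) = 5 (lower bound: χ ≥ ω).
The clique on [10, 11, 17, 19, 21] has size 5, forcing χ ≥ 5, and the coloring below uses 5 colors, so χ(G) = 5.
A valid 5-coloring: color 1: [4, 15, 17]; color 2: [10, 14, 23]; color 3: [8, 11]; color 4: [13, 21]; color 5: [0, 19].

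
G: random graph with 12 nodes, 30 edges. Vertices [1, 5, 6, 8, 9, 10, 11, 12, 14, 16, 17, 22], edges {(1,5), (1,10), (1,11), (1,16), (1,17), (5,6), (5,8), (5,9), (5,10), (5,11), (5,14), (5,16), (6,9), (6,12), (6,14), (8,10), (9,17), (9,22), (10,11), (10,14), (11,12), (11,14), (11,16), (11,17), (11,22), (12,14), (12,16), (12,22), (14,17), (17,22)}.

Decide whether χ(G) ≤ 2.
The clique on vertices [1, 5, 11, 16] has size 4 > 2, so it alone needs 4 colors.

No, G is not 2-colorable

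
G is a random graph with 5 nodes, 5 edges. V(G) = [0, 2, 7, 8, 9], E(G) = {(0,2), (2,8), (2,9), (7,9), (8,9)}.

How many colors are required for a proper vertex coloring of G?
χ(G) = 3

Clique number ω(G) = 3 (lower bound: χ ≥ ω).
The clique on [2, 8, 9] has size 3, forcing χ ≥ 3, and the coloring below uses 3 colors, so χ(G) = 3.
A valid 3-coloring: color 1: [0, 9]; color 2: [2, 7]; color 3: [8].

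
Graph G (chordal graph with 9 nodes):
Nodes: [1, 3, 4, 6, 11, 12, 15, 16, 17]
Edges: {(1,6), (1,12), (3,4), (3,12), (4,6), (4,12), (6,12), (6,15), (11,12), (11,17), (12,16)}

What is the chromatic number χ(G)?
χ(G) = 3

Clique number ω(G) = 3 (lower bound: χ ≥ ω).
The clique on [1, 6, 12] has size 3, forcing χ ≥ 3, and the coloring below uses 3 colors, so χ(G) = 3.
A valid 3-coloring: color 1: [12, 15, 17]; color 2: [3, 6, 11, 16]; color 3: [1, 4].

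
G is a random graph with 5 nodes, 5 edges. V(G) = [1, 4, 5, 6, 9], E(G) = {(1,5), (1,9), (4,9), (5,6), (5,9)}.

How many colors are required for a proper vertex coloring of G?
χ(G) = 3

Clique number ω(G) = 3 (lower bound: χ ≥ ω).
The clique on [1, 5, 9] has size 3, forcing χ ≥ 3, and the coloring below uses 3 colors, so χ(G) = 3.
A valid 3-coloring: color 1: [4, 5]; color 2: [6, 9]; color 3: [1].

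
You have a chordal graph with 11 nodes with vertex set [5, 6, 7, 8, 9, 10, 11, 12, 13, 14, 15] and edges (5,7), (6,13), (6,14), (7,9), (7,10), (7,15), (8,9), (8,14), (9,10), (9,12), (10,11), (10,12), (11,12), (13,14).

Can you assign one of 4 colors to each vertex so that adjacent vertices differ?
A valid 4-coloring: color 1: [5, 9, 11, 14, 15]; color 2: [8, 10, 13]; color 3: [6, 7, 12].
(χ(G) = 3 ≤ 4.)

Yes, G is 4-colorable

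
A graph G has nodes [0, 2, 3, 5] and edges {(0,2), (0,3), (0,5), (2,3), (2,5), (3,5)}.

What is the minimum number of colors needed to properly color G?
χ(G) = 4

Clique number ω(G) = 4 (lower bound: χ ≥ ω).
The clique on [0, 2, 3, 5] has size 4, forcing χ ≥ 4, and the coloring below uses 4 colors, so χ(G) = 4.
A valid 4-coloring: color 1: [0]; color 2: [5]; color 3: [3]; color 4: [2].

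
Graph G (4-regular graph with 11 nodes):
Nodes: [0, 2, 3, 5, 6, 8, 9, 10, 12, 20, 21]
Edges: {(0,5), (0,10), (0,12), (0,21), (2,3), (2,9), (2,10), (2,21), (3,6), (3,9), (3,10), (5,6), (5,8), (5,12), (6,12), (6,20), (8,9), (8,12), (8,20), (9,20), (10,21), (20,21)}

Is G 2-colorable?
The clique on vertices [0, 10, 21] has size 3 > 2, so it alone needs 3 colors.

No, G is not 2-colorable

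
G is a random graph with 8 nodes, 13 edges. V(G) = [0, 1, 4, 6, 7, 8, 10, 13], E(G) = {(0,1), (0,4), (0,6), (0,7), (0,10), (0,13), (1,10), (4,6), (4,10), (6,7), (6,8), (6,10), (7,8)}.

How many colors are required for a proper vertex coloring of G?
χ(G) = 4

Clique number ω(G) = 4 (lower bound: χ ≥ ω).
The clique on [0, 4, 6, 10] has size 4, forcing χ ≥ 4, and the coloring below uses 4 colors, so χ(G) = 4.
A valid 4-coloring: color 1: [0, 8]; color 2: [1, 6, 13]; color 3: [7, 10]; color 4: [4].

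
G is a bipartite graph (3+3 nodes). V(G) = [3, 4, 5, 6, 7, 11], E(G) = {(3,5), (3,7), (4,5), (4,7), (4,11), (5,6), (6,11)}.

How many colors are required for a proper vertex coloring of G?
Clique number ω(G) = 2 (lower bound: χ ≥ ω).
The graph is bipartite (no odd cycle), so 2 colors suffice: χ(G) = 2.
A valid 2-coloring: color 1: [3, 4, 6]; color 2: [5, 7, 11].

χ(G) = 2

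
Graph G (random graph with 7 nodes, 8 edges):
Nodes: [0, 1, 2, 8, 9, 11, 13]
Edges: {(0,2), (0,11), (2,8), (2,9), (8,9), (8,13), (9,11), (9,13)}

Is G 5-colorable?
A valid 5-coloring: color 1: [0, 1, 9]; color 2: [8, 11]; color 3: [2, 13].
(χ(G) = 3 ≤ 5.)

Yes, G is 5-colorable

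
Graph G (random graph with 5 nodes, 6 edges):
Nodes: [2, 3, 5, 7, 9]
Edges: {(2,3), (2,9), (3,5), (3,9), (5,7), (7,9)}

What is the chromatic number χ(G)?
χ(G) = 3

Clique number ω(G) = 3 (lower bound: χ ≥ ω).
The clique on [2, 3, 9] has size 3, forcing χ ≥ 3, and the coloring below uses 3 colors, so χ(G) = 3.
A valid 3-coloring: color 1: [5, 9]; color 2: [3, 7]; color 3: [2].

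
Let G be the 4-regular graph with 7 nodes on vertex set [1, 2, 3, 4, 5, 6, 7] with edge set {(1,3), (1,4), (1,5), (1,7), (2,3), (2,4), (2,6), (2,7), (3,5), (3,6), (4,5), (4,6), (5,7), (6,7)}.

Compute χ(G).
χ(G) = 3

Clique number ω(G) = 3 (lower bound: χ ≥ ω).
The clique on [1, 3, 5] has size 3, forcing χ ≥ 3, and the coloring below uses 3 colors, so χ(G) = 3.
A valid 3-coloring: color 1: [3, 4, 7]; color 2: [5, 6]; color 3: [1, 2].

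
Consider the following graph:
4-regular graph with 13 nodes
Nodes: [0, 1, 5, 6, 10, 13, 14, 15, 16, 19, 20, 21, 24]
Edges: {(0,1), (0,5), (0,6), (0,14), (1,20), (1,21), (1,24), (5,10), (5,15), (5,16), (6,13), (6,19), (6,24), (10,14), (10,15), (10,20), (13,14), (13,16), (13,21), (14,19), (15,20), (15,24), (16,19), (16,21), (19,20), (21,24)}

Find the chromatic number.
Clique number ω(G) = 3 (lower bound: χ ≥ ω).
The clique on [10, 15, 20] has size 3, forcing χ ≥ 3, and the coloring below uses 3 colors, so χ(G) = 3.
A valid 3-coloring: color 1: [5, 6, 14, 20, 21]; color 2: [0, 10, 13, 19, 24]; color 3: [1, 15, 16].

χ(G) = 3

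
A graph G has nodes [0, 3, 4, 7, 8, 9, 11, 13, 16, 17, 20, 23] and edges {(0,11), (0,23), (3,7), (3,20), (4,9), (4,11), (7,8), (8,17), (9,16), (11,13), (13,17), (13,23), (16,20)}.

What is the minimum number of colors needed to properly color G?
χ(G) = 2

Clique number ω(G) = 2 (lower bound: χ ≥ ω).
The graph is bipartite (no odd cycle), so 2 colors suffice: χ(G) = 2.
A valid 2-coloring: color 1: [7, 9, 11, 17, 20, 23]; color 2: [0, 3, 4, 8, 13, 16].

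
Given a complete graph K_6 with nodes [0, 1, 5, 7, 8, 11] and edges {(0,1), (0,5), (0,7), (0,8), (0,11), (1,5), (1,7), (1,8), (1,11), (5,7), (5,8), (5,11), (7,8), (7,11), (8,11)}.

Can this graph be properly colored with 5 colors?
No, G is not 5-colorable

The clique on vertices [0, 1, 5, 7, 8, 11] has size 6 > 5, so it alone needs 6 colors.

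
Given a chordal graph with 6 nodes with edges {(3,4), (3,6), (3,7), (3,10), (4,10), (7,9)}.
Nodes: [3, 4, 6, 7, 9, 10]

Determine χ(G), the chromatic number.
χ(G) = 3

Clique number ω(G) = 3 (lower bound: χ ≥ ω).
The clique on [3, 4, 10] has size 3, forcing χ ≥ 3, and the coloring below uses 3 colors, so χ(G) = 3.
A valid 3-coloring: color 1: [3, 9]; color 2: [6, 7, 10]; color 3: [4].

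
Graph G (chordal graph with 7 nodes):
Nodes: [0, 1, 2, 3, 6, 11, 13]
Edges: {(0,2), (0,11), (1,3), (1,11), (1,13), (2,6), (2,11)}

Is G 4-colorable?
A valid 4-coloring: color 1: [1, 2]; color 2: [3, 6, 11, 13]; color 3: [0].
(χ(G) = 3 ≤ 4.)

Yes, G is 4-colorable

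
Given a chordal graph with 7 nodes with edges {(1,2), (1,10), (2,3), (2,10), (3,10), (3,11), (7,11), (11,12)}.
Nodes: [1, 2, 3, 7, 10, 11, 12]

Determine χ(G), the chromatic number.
Clique number ω(G) = 3 (lower bound: χ ≥ ω).
The clique on [1, 2, 10] has size 3, forcing χ ≥ 3, and the coloring below uses 3 colors, so χ(G) = 3.
A valid 3-coloring: color 1: [10, 11]; color 2: [1, 3, 7, 12]; color 3: [2].

χ(G) = 3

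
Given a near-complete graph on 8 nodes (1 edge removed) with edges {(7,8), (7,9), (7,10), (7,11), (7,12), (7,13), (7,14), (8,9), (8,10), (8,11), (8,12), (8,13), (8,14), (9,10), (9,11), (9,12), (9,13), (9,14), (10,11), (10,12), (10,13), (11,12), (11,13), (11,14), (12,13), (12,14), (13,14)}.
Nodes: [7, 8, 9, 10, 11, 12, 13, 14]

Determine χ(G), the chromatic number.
Clique number ω(G) = 7 (lower bound: χ ≥ ω).
The clique on [7, 8, 9, 10, 11, 12, 13] has size 7, forcing χ ≥ 7, and the coloring below uses 7 colors, so χ(G) = 7.
A valid 7-coloring: color 1: [8]; color 2: [7]; color 3: [11]; color 4: [9]; color 5: [13]; color 6: [12]; color 7: [10, 14].

χ(G) = 7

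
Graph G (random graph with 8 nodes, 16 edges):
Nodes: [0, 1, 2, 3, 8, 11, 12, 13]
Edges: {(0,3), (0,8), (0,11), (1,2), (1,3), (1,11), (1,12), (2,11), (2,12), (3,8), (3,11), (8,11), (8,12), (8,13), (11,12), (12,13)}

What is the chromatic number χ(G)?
Clique number ω(G) = 4 (lower bound: χ ≥ ω).
The clique on [0, 3, 8, 11] has size 4, forcing χ ≥ 4, and the coloring below uses 4 colors, so χ(G) = 4.
A valid 4-coloring: color 1: [11, 13]; color 2: [2, 8]; color 3: [3, 12]; color 4: [0, 1].

χ(G) = 4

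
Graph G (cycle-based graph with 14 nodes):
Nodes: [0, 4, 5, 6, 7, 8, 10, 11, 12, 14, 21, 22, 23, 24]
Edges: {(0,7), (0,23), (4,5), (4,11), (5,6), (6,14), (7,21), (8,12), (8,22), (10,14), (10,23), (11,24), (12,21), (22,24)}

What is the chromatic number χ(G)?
Clique number ω(G) = 2 (lower bound: χ ≥ ω).
The graph is bipartite (no odd cycle), so 2 colors suffice: χ(G) = 2.
A valid 2-coloring: color 1: [0, 4, 6, 8, 10, 21, 24]; color 2: [5, 7, 11, 12, 14, 22, 23].

χ(G) = 2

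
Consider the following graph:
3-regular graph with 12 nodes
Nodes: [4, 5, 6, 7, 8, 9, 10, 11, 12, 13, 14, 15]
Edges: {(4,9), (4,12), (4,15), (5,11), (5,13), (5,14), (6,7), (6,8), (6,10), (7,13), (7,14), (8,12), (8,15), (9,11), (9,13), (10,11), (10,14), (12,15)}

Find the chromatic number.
χ(G) = 3

Clique number ω(G) = 3 (lower bound: χ ≥ ω).
The clique on [4, 12, 15] has size 3, forcing χ ≥ 3, and the coloring below uses 3 colors, so χ(G) = 3.
A valid 3-coloring: color 1: [6, 9, 14, 15]; color 2: [4, 8, 11, 13]; color 3: [5, 7, 10, 12].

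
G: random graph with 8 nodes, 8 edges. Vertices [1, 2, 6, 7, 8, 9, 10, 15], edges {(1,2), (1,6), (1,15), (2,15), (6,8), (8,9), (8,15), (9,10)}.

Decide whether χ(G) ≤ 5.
Yes, G is 5-colorable

A valid 5-coloring: color 1: [6, 7, 9, 15]; color 2: [1, 8, 10]; color 3: [2].
(χ(G) = 3 ≤ 5.)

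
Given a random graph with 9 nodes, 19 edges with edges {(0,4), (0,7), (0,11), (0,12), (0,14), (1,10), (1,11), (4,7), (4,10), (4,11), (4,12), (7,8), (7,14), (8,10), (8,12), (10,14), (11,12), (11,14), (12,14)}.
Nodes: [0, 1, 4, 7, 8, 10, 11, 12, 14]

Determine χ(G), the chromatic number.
χ(G) = 4

Clique number ω(G) = 4 (lower bound: χ ≥ ω).
The clique on [0, 4, 11, 12] has size 4, forcing χ ≥ 4, and the coloring below uses 4 colors, so χ(G) = 4.
A valid 4-coloring: color 1: [1, 4, 8, 14]; color 2: [0, 10]; color 3: [7, 12]; color 4: [11].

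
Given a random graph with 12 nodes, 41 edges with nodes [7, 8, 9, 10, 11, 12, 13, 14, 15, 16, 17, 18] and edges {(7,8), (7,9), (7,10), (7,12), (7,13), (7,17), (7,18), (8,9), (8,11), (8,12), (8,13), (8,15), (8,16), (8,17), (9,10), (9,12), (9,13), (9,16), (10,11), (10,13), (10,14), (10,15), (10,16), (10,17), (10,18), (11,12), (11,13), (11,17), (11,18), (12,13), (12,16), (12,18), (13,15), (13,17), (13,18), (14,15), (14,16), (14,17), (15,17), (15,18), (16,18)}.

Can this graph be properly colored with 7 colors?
Yes, G is 7-colorable

A valid 7-coloring: color 1: [13, 16]; color 2: [8, 10]; color 3: [12, 17]; color 4: [7, 11, 15]; color 5: [9, 14, 18].
(χ(G) = 5 ≤ 7.)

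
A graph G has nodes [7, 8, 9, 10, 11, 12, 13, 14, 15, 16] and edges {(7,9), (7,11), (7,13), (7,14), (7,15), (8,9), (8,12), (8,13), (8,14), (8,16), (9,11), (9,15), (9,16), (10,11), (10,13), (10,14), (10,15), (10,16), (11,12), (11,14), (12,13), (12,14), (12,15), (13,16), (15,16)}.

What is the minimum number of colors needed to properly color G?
χ(G) = 4

Clique number ω(G) = 3 (lower bound: χ ≥ ω).
Odd cycle [13, 8, 9, 15, 10] needs 3 colors (χ ≥ 3).
Vertex 16 is adjacent to every vertex of [8, 9, 10, 13, 15], which already need 3 colors among themselves, so 16 needs a new color (χ ≥ 4).
The coloring below uses 4 colors, so χ(G) = 4.
A valid 4-coloring: color 1: [7, 12, 16]; color 2: [8, 11, 15]; color 3: [9, 13, 14]; color 4: [10].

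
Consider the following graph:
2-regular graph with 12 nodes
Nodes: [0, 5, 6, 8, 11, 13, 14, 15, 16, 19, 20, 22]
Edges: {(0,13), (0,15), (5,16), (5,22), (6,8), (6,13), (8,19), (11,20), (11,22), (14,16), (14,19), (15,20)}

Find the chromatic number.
χ(G) = 2

Clique number ω(G) = 2 (lower bound: χ ≥ ω).
The graph is bipartite (no odd cycle), so 2 colors suffice: χ(G) = 2.
A valid 2-coloring: color 1: [0, 6, 16, 19, 20, 22]; color 2: [5, 8, 11, 13, 14, 15].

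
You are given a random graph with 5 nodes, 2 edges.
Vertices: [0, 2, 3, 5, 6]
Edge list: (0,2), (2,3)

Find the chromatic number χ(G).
Clique number ω(G) = 2 (lower bound: χ ≥ ω).
The graph is bipartite (no odd cycle), so 2 colors suffice: χ(G) = 2.
A valid 2-coloring: color 1: [2, 5, 6]; color 2: [0, 3].

χ(G) = 2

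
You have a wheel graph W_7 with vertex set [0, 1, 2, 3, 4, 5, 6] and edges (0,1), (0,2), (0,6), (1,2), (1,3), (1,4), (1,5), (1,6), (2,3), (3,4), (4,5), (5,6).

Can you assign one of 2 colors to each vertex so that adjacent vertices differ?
The clique on vertices [0, 1, 2] has size 3 > 2, so it alone needs 3 colors.

No, G is not 2-colorable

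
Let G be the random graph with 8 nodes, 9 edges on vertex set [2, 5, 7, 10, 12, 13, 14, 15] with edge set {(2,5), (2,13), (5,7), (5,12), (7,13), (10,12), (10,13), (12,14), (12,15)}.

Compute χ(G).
Clique number ω(G) = 2 (lower bound: χ ≥ ω).
Odd cycle [12, 10, 13, 7, 5] needs 3 colors (χ ≥ 3).
The coloring below uses 3 colors, so χ(G) = 3.
A valid 3-coloring: color 1: [2, 7, 12]; color 2: [5, 13, 14, 15]; color 3: [10].

χ(G) = 3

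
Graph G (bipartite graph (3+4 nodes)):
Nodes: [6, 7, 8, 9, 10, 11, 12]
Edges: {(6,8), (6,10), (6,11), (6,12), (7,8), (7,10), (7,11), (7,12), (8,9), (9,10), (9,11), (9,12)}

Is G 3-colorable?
A valid 3-coloring: color 1: [6, 7, 9]; color 2: [8, 10, 11, 12].
(χ(G) = 2 ≤ 3.)

Yes, G is 3-colorable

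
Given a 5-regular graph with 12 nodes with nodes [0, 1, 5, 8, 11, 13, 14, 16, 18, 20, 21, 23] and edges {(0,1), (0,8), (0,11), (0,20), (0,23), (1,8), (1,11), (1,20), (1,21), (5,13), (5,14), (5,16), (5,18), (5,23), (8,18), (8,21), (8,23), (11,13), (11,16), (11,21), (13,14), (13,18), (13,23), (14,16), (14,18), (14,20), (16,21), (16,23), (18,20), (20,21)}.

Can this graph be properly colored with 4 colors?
Yes, G is 4-colorable

A valid 4-coloring: color 1: [5, 8, 11, 20]; color 2: [0, 16, 18]; color 3: [1, 14, 23]; color 4: [13, 21].
(χ(G) = 4 ≤ 4.)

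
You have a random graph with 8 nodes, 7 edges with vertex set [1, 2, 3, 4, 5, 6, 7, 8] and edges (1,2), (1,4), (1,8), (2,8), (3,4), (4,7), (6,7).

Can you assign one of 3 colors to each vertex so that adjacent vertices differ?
A valid 3-coloring: color 1: [1, 3, 5, 7]; color 2: [4, 6, 8]; color 3: [2].
(χ(G) = 3 ≤ 3.)

Yes, G is 3-colorable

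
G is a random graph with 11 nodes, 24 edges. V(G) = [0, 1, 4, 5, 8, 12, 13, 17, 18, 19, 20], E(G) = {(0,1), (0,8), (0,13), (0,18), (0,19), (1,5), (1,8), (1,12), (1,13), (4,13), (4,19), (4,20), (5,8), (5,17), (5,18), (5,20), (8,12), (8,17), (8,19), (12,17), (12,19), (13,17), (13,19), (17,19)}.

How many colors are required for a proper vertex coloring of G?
χ(G) = 4

Clique number ω(G) = 4 (lower bound: χ ≥ ω).
The clique on [8, 12, 17, 19] has size 4, forcing χ ≥ 4, and the coloring below uses 4 colors, so χ(G) = 4.
A valid 4-coloring: color 1: [8, 13, 18, 20]; color 2: [5, 19]; color 3: [1, 4, 17]; color 4: [0, 12].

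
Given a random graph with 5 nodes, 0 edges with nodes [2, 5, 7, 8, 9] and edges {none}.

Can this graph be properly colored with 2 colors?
Yes, G is 2-colorable

A valid 2-coloring: color 1: [2, 5, 7, 8, 9].
(χ(G) = 1 ≤ 2.)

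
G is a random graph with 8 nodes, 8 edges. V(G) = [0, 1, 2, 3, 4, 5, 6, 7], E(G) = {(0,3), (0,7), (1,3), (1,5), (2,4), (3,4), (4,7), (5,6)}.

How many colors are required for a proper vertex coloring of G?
χ(G) = 2

Clique number ω(G) = 2 (lower bound: χ ≥ ω).
The graph is bipartite (no odd cycle), so 2 colors suffice: χ(G) = 2.
A valid 2-coloring: color 1: [2, 3, 5, 7]; color 2: [0, 1, 4, 6].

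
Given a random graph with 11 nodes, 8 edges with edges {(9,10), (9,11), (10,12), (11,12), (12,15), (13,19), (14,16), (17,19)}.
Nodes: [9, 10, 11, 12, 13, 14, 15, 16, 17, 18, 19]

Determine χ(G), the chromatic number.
Clique number ω(G) = 2 (lower bound: χ ≥ ω).
The graph is bipartite (no odd cycle), so 2 colors suffice: χ(G) = 2.
A valid 2-coloring: color 1: [9, 12, 16, 18, 19]; color 2: [10, 11, 13, 14, 15, 17].

χ(G) = 2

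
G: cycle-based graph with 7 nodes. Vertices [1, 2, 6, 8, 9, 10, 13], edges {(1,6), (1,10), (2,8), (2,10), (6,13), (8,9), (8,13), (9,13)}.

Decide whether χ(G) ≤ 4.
A valid 4-coloring: color 1: [1, 2, 13]; color 2: [6, 8, 10]; color 3: [9].
(χ(G) = 3 ≤ 4.)

Yes, G is 4-colorable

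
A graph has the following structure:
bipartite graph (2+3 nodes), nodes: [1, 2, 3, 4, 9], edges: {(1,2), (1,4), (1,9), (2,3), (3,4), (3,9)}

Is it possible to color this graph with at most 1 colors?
Edge (1,9) forces its endpoints to differ, so 1 color is not enough.

No, G is not 1-colorable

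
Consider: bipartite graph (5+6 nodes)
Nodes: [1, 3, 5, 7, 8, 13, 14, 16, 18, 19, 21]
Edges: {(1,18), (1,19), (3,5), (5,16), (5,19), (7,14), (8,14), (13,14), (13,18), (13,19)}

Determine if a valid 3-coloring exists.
Yes, G is 3-colorable

A valid 3-coloring: color 1: [1, 5, 7, 8, 13, 21]; color 2: [3, 14, 16, 18, 19].
(χ(G) = 2 ≤ 3.)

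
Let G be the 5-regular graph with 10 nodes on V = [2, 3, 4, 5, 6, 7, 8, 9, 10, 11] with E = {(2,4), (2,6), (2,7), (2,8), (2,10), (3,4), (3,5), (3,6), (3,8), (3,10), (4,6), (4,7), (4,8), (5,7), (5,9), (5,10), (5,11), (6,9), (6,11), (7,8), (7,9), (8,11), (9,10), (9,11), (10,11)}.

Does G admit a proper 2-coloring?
The clique on vertices [2, 4, 7, 8] has size 4 > 2, so it alone needs 4 colors.

No, G is not 2-colorable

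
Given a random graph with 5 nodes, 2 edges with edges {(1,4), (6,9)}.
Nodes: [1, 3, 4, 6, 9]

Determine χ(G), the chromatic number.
Clique number ω(G) = 2 (lower bound: χ ≥ ω).
The graph is bipartite (no odd cycle), so 2 colors suffice: χ(G) = 2.
A valid 2-coloring: color 1: [1, 3, 9]; color 2: [4, 6].

χ(G) = 2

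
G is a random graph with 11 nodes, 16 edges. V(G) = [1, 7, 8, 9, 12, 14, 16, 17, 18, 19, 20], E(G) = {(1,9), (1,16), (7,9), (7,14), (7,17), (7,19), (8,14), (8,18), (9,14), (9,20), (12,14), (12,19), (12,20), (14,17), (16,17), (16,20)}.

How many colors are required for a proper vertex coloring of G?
χ(G) = 3

Clique number ω(G) = 3 (lower bound: χ ≥ ω).
The clique on [7, 9, 14] has size 3, forcing χ ≥ 3, and the coloring below uses 3 colors, so χ(G) = 3.
A valid 3-coloring: color 1: [14, 16, 18, 19]; color 2: [1, 7, 8, 20]; color 3: [9, 12, 17].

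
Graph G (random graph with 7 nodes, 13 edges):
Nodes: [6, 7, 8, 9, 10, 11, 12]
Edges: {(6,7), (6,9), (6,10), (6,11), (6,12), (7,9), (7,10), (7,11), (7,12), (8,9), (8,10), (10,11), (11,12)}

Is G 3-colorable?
The clique on vertices [6, 7, 10, 11] has size 4 > 3, so it alone needs 4 colors.

No, G is not 3-colorable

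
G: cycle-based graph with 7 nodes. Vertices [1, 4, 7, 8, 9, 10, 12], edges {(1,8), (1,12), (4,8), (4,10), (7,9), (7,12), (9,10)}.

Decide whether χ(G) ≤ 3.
A valid 3-coloring: color 1: [4, 9, 12]; color 2: [1, 7, 10]; color 3: [8].
(χ(G) = 3 ≤ 3.)

Yes, G is 3-colorable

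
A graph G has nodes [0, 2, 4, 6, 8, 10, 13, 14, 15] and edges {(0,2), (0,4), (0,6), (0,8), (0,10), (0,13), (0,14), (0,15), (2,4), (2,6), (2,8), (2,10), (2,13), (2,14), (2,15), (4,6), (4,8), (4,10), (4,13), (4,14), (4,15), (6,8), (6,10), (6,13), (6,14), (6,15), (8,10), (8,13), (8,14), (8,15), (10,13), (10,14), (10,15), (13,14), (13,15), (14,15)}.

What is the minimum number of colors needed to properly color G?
Clique number ω(G) = 9 (lower bound: χ ≥ ω).
The clique on [0, 2, 4, 6, 8, 10, 13, 14, 15] has size 9, forcing χ ≥ 9, and the coloring below uses 9 colors, so χ(G) = 9.
A valid 9-coloring: color 1: [10]; color 2: [4]; color 3: [2]; color 4: [6]; color 5: [0]; color 6: [15]; color 7: [13]; color 8: [14]; color 9: [8].

χ(G) = 9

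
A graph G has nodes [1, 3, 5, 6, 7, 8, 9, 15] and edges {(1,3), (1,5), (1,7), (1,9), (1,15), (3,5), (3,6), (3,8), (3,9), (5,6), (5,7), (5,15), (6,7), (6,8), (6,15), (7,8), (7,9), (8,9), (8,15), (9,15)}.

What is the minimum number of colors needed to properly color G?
χ(G) = 4

Clique number ω(G) = 3 (lower bound: χ ≥ ω).
Odd cycle [9, 1, 5, 6, 8] needs 3 colors (χ ≥ 3).
Vertex 3 is adjacent to every vertex of [1, 5, 6, 8, 9], which already need 3 colors among themselves, so 3 needs a new color (χ ≥ 4).
The coloring below uses 4 colors, so χ(G) = 4.
A valid 4-coloring: color 1: [3, 7, 15]; color 2: [1, 6]; color 3: [5, 8]; color 4: [9].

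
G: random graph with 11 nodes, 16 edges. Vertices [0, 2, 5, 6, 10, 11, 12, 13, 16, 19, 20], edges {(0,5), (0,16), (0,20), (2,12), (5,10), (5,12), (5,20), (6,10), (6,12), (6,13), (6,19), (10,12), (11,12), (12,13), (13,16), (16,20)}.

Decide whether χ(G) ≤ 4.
Yes, G is 4-colorable

A valid 4-coloring: color 1: [12, 16, 19]; color 2: [2, 5, 6, 11]; color 3: [0, 10, 13]; color 4: [20].
(χ(G) = 3 ≤ 4.)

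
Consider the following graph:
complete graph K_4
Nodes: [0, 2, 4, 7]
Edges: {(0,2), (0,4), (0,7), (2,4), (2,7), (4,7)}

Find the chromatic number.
Clique number ω(G) = 4 (lower bound: χ ≥ ω).
The clique on [0, 2, 4, 7] has size 4, forcing χ ≥ 4, and the coloring below uses 4 colors, so χ(G) = 4.
A valid 4-coloring: color 1: [4]; color 2: [2]; color 3: [7]; color 4: [0].

χ(G) = 4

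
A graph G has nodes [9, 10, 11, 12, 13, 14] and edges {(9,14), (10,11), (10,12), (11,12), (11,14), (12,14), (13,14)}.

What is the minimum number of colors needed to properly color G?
χ(G) = 3

Clique number ω(G) = 3 (lower bound: χ ≥ ω).
The clique on [10, 11, 12] has size 3, forcing χ ≥ 3, and the coloring below uses 3 colors, so χ(G) = 3.
A valid 3-coloring: color 1: [10, 14]; color 2: [9, 11, 13]; color 3: [12].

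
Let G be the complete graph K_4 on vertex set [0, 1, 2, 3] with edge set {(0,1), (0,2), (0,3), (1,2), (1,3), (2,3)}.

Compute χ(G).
χ(G) = 4

Clique number ω(G) = 4 (lower bound: χ ≥ ω).
The clique on [0, 1, 2, 3] has size 4, forcing χ ≥ 4, and the coloring below uses 4 colors, so χ(G) = 4.
A valid 4-coloring: color 1: [0]; color 2: [2]; color 3: [3]; color 4: [1].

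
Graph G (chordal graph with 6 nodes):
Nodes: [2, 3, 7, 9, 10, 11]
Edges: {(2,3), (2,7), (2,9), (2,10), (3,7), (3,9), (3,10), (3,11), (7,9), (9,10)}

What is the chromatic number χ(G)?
Clique number ω(G) = 4 (lower bound: χ ≥ ω).
The clique on [2, 3, 9, 10] has size 4, forcing χ ≥ 4, and the coloring below uses 4 colors, so χ(G) = 4.
A valid 4-coloring: color 1: [3]; color 2: [9, 11]; color 3: [2]; color 4: [7, 10].

χ(G) = 4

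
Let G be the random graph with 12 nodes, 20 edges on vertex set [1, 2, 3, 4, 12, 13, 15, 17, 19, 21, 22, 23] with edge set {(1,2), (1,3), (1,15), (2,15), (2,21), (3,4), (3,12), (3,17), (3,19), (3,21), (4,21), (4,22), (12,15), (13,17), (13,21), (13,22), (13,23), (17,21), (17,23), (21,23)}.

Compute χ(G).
χ(G) = 4

Clique number ω(G) = 4 (lower bound: χ ≥ ω).
The clique on [13, 17, 21, 23] has size 4, forcing χ ≥ 4, and the coloring below uses 4 colors, so χ(G) = 4.
A valid 4-coloring: color 1: [2, 3, 13]; color 2: [15, 19, 21, 22]; color 3: [1, 4, 12, 17]; color 4: [23].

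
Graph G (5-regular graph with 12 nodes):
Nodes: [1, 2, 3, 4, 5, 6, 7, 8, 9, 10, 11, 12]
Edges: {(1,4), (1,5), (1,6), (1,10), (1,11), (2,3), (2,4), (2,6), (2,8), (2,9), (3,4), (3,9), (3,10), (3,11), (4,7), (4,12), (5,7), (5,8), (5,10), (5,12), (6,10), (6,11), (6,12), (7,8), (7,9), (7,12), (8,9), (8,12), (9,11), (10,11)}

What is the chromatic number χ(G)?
Clique number ω(G) = 4 (lower bound: χ ≥ ω).
The clique on [1, 6, 10, 11] has size 4, forcing χ ≥ 4, and the coloring below uses 4 colors, so χ(G) = 4.
A valid 4-coloring: color 1: [2, 5, 11]; color 2: [9, 10, 12]; color 3: [1, 3, 7]; color 4: [4, 6, 8].

χ(G) = 4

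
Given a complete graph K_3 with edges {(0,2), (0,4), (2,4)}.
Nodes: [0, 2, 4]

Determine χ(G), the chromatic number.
χ(G) = 3

Clique number ω(G) = 3 (lower bound: χ ≥ ω).
The clique on [0, 2, 4] has size 3, forcing χ ≥ 3, and the coloring below uses 3 colors, so χ(G) = 3.
A valid 3-coloring: color 1: [0]; color 2: [2]; color 3: [4].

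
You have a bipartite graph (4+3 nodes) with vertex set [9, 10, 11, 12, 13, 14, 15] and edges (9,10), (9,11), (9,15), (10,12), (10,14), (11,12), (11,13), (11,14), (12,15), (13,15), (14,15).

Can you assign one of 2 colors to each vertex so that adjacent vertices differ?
A valid 2-coloring: color 1: [10, 11, 15]; color 2: [9, 12, 13, 14].
(χ(G) = 2 ≤ 2.)

Yes, G is 2-colorable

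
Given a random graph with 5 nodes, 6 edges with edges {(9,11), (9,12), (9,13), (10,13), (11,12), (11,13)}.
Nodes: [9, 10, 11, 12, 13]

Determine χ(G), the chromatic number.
Clique number ω(G) = 3 (lower bound: χ ≥ ω).
The clique on [9, 11, 12] has size 3, forcing χ ≥ 3, and the coloring below uses 3 colors, so χ(G) = 3.
A valid 3-coloring: color 1: [9, 10]; color 2: [11]; color 3: [12, 13].

χ(G) = 3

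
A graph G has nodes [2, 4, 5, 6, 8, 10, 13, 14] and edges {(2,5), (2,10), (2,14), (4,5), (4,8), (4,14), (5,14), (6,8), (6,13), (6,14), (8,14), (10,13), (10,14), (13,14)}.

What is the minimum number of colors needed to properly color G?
Clique number ω(G) = 3 (lower bound: χ ≥ ω).
Odd cycle [8, 6, 13, 10, 2, 5, 4] needs 3 colors (χ ≥ 3).
Vertex 14 is adjacent to every vertex of [2, 4, 5, 6, 8, 10, 13], which already need 3 colors among themselves, so 14 needs a new color (χ ≥ 4).
The coloring below uses 4 colors, so χ(G) = 4.
A valid 4-coloring: color 1: [14]; color 2: [5, 8, 13]; color 3: [4, 6, 10]; color 4: [2].

χ(G) = 4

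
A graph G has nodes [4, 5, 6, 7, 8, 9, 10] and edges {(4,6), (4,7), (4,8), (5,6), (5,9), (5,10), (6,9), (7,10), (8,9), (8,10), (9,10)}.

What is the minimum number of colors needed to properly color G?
χ(G) = 3

Clique number ω(G) = 3 (lower bound: χ ≥ ω).
The clique on [8, 9, 10] has size 3, forcing χ ≥ 3, and the coloring below uses 3 colors, so χ(G) = 3.
A valid 3-coloring: color 1: [4, 9]; color 2: [6, 10]; color 3: [5, 7, 8].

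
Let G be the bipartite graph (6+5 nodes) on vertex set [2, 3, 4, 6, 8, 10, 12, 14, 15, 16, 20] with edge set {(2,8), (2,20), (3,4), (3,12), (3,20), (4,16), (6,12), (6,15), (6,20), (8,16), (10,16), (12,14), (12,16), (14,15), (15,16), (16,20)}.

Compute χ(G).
χ(G) = 2

Clique number ω(G) = 2 (lower bound: χ ≥ ω).
The graph is bipartite (no odd cycle), so 2 colors suffice: χ(G) = 2.
A valid 2-coloring: color 1: [2, 3, 6, 14, 16]; color 2: [4, 8, 10, 12, 15, 20].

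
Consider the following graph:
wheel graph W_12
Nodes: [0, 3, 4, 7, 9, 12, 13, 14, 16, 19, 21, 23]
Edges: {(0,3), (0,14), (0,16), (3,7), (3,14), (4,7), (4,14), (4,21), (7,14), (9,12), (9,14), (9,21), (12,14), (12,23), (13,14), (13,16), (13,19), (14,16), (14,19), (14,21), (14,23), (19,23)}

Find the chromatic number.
Clique number ω(G) = 3 (lower bound: χ ≥ ω).
Odd cycle [12, 23, 19, 13, 16, 0, 3, 7, 4, 21, 9] needs 3 colors (χ ≥ 3).
Vertex 14 is adjacent to every vertex of [0, 3, 4, 7, 9, 12, 13, 16, 19, 21, 23], which already need 3 colors among themselves, so 14 needs a new color (χ ≥ 4).
The coloring below uses 4 colors, so χ(G) = 4.
A valid 4-coloring: color 1: [14]; color 2: [3, 12, 16, 19, 21]; color 3: [0, 7, 9, 13, 23]; color 4: [4].

χ(G) = 4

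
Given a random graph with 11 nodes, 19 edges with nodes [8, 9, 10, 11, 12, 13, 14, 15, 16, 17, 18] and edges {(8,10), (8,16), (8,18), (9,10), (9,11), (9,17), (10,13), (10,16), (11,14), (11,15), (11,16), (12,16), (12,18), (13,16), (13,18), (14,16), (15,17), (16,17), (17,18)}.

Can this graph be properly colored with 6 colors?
A valid 6-coloring: color 1: [9, 15, 16, 18]; color 2: [10, 11, 12, 17]; color 3: [8, 13, 14].
(χ(G) = 3 ≤ 6.)

Yes, G is 6-colorable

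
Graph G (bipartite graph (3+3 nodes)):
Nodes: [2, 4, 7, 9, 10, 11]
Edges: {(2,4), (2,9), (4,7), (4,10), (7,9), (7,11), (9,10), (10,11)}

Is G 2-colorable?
Yes, G is 2-colorable

A valid 2-coloring: color 1: [2, 7, 10]; color 2: [4, 9, 11].
(χ(G) = 2 ≤ 2.)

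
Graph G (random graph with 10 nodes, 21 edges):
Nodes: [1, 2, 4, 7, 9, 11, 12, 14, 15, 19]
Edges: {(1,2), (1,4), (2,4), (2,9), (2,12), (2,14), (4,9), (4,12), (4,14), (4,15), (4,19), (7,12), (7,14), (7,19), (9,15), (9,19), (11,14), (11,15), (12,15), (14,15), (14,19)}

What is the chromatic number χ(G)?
Clique number ω(G) = 3 (lower bound: χ ≥ ω).
The clique on [11, 14, 15] has size 3, forcing χ ≥ 3, and the coloring below uses 3 colors, so χ(G) = 3.
A valid 3-coloring: color 1: [4, 7, 11]; color 2: [1, 9, 12, 14]; color 3: [2, 15, 19].

χ(G) = 3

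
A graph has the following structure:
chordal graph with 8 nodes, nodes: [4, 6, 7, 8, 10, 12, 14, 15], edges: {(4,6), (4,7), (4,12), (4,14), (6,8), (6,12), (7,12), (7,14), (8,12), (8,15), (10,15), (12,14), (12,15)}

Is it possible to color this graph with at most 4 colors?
A valid 4-coloring: color 1: [10, 12]; color 2: [4, 8]; color 3: [6, 7, 15]; color 4: [14].
(χ(G) = 4 ≤ 4.)

Yes, G is 4-colorable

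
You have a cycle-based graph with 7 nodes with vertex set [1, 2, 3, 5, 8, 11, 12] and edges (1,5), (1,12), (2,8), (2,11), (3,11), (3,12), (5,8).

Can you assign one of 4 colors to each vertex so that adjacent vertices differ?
Yes, G is 4-colorable

A valid 4-coloring: color 1: [5, 11, 12]; color 2: [1, 3, 8]; color 3: [2].
(χ(G) = 3 ≤ 4.)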